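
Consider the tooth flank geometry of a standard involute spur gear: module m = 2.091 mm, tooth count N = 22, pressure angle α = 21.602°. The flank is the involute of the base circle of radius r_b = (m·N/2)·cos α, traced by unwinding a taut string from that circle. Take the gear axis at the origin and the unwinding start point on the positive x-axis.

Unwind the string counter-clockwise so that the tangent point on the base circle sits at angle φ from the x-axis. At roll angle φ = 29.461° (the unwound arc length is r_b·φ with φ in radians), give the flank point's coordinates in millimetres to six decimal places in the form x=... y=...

x=24.028441 y=0.943727

pitch radius r_p = m·N/2 = 2.091·22/2 = 23.001000
base radius r_b = r_p·cos α = 23.001000·cos 21.602° = 21.385493
roll angle φ = 29.461° = 0.51419145 rad
x = r_b·(cos φ + φ·sin φ) = 21.385493·(0.87069068 + 0.51419145·0.49183101) = 24.028441
y = r_b·(sin φ − φ·cos φ) = 21.385493·(0.49183101 − 0.51419145·0.87069068) = 0.943727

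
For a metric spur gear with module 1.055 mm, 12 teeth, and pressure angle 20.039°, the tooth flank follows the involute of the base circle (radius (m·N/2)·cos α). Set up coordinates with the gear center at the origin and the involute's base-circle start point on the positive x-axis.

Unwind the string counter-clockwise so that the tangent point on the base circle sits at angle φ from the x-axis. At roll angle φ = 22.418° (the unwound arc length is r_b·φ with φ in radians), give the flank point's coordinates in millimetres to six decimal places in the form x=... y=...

x=6.384703 y=0.116928

pitch radius r_p = m·N/2 = 1.055·12/2 = 6.330000
base radius r_b = r_p·cos α = 6.330000·cos 20.039° = 5.946779
roll angle φ = 22.418° = 0.39126791 rad
x = r_b·(cos φ + φ·sin φ) = 5.946779·(0.92442627 + 0.39126791·0.38136081) = 6.384703
y = r_b·(sin φ − φ·cos φ) = 5.946779·(0.38136081 − 0.39126791·0.92442627) = 0.116928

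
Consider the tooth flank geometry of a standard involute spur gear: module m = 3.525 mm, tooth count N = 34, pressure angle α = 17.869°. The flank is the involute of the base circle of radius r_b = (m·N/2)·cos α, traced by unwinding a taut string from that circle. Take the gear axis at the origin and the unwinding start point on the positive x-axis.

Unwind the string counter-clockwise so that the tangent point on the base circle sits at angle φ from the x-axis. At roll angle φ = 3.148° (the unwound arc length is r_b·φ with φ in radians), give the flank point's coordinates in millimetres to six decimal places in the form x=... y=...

x=57.120272 y=0.003152

pitch radius r_p = m·N/2 = 3.525·34/2 = 59.925000
base radius r_b = r_p·cos α = 59.925000·cos 17.869° = 57.034252
roll angle φ = 3.148° = 0.05494296 rad
x = r_b·(cos φ + φ·sin φ) = 57.034252·(0.99849101 + 0.05494296·0.05491533) = 57.120272
y = r_b·(sin φ − φ·cos φ) = 57.034252·(0.05491533 − 0.05494296·0.99849101) = 0.003152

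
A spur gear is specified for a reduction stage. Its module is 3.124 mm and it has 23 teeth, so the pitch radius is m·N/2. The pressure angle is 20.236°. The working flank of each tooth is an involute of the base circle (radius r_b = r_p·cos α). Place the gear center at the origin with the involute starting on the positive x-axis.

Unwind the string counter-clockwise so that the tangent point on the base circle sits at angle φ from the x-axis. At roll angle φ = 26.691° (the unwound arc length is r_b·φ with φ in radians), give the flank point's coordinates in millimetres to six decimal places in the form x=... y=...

x=37.170024 y=1.111452

pitch radius r_p = m·N/2 = 3.124·23/2 = 35.926000
base radius r_b = r_p·cos α = 35.926000·cos 20.236° = 33.708499
roll angle φ = 26.691° = 0.46584583 rad
x = r_b·(cos φ + φ·sin φ) = 33.708499·(0.89344196 + 0.46584583·0.44917866) = 37.170024
y = r_b·(sin φ − φ·cos φ) = 33.708499·(0.44917866 − 0.46584583·0.89344196) = 1.111452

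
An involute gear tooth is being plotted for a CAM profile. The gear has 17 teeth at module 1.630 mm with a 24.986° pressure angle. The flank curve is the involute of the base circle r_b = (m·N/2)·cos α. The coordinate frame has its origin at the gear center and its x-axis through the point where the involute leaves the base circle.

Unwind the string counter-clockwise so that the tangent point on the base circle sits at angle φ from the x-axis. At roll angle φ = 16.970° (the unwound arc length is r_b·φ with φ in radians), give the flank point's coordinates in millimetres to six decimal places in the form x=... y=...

x=13.097136 y=0.107814

pitch radius r_p = m·N/2 = 1.630·17/2 = 13.855000
base radius r_b = r_p·cos α = 13.855000·cos 24.986° = 12.558325
roll angle φ = 16.970° = 0.29618237 rad
x = r_b·(cos φ + φ·sin φ) = 12.558325·(0.95645771 + 0.29618237·0.29187094) = 13.097136
y = r_b·(sin φ − φ·cos φ) = 12.558325·(0.29187094 − 0.29618237·0.95645771) = 0.107814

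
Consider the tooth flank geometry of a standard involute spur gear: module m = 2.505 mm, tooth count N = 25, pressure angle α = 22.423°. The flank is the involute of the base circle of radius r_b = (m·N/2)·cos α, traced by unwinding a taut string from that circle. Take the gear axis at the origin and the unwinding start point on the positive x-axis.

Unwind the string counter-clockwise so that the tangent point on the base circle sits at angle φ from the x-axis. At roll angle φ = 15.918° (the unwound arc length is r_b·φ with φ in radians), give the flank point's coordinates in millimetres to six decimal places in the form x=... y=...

x=30.040652 y=0.205303

pitch radius r_p = m·N/2 = 2.505·25/2 = 31.312500
base radius r_b = r_p·cos α = 31.312500·cos 22.423° = 28.945055
roll angle φ = 15.918° = 0.27782151 rad
x = r_b·(cos φ + φ·sin φ) = 28.945055·(0.96165520 + 0.27782151·0.27426135) = 30.040652
y = r_b·(sin φ − φ·cos φ) = 28.945055·(0.27426135 − 0.27782151·0.96165520) = 0.205303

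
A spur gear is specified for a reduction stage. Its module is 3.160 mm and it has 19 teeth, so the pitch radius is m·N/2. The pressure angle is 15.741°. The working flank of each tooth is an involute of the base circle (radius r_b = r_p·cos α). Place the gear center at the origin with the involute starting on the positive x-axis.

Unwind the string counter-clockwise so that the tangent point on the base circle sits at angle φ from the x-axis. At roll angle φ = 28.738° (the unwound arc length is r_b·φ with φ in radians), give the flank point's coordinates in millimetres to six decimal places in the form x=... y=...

pitch radius r_p = m·N/2 = 3.160·19/2 = 30.020000
base radius r_b = r_p·cos α = 30.020000·cos 15.741° = 28.894186
roll angle φ = 28.738° = 0.50157272 rad
x = r_b·(cos φ + φ·sin φ) = 28.894186·(0.87682747 + 0.50157272·0.48080514) = 32.303301
y = r_b·(sin φ − φ·cos φ) = 28.894186·(0.48080514 − 0.50157272·0.87682747) = 1.185020

x=32.303301 y=1.185020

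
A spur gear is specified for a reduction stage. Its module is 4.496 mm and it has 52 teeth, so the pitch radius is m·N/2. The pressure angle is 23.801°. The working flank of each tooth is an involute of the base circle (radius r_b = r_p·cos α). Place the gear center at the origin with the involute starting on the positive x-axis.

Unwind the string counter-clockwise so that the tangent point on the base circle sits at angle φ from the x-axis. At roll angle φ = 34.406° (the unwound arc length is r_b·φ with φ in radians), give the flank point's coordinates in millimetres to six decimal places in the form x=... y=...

pitch radius r_p = m·N/2 = 4.496·52/2 = 116.896000
base radius r_b = r_p·cos α = 116.896000·cos 23.801° = 106.954302
roll angle φ = 34.406° = 0.60049798 rad
x = r_b·(cos φ + φ·sin φ) = 106.954302·(0.82505433 + 0.60049798·0.56505341) = 124.534141
y = r_b·(sin φ − φ·cos φ) = 106.954302·(0.56505341 − 0.60049798·0.82505433) = 7.445083

x=124.534141 y=7.445083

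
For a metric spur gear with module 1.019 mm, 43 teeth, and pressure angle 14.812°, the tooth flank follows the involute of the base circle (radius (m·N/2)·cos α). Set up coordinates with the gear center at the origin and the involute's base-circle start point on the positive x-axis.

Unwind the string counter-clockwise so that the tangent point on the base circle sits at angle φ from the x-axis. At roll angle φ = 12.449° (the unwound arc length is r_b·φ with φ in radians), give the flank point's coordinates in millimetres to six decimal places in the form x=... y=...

pitch radius r_p = m·N/2 = 1.019·43/2 = 21.908500
base radius r_b = r_p·cos α = 21.908500·cos 14.812° = 21.180478
roll angle φ = 12.449° = 0.21727604 rad
x = r_b·(cos φ + φ·sin φ) = 21.180478·(0.97648828 + 0.21727604·0.21557051) = 21.674546
y = r_b·(sin φ − φ·cos φ) = 21.180478·(0.21557051 − 0.21727604·0.97648828) = 0.072077

x=21.674546 y=0.072077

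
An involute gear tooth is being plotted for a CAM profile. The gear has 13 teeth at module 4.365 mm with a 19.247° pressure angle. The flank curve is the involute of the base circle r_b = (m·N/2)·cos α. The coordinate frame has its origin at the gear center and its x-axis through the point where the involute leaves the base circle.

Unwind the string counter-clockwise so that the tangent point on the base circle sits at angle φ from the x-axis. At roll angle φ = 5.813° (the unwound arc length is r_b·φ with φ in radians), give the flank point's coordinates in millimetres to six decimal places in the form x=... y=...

x=26.924163 y=0.009315

pitch radius r_p = m·N/2 = 4.365·13/2 = 28.372500
base radius r_b = r_p·cos α = 28.372500·cos 19.247° = 26.786655
roll angle φ = 5.813° = 0.10145599 rad
x = r_b·(cos φ + φ·sin φ) = 26.786655·(0.99485775 + 0.10145599·0.10128203) = 26.924163
y = r_b·(sin φ − φ·cos φ) = 26.786655·(0.10128203 − 0.10145599·0.99485775) = 0.009315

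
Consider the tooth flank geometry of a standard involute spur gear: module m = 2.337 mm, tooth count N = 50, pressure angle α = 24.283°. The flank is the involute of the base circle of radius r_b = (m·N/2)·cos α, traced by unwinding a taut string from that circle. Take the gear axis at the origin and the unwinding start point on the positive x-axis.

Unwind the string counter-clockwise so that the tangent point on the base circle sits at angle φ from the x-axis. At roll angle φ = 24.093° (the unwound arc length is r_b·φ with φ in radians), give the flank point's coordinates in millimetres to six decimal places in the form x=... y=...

pitch radius r_p = m·N/2 = 2.337·50/2 = 58.425000
base radius r_b = r_p·cos α = 58.425000·cos 24.283° = 53.255868
roll angle φ = 24.093° = 0.42050218 rad
x = r_b·(cos φ + φ·sin φ) = 53.255868·(0.91288406 + 0.42050218·0.40821893) = 57.758172
y = r_b·(sin φ − φ·cos φ) = 53.255868·(0.40821893 − 0.42050218·0.91288406) = 1.296738

x=57.758172 y=1.296738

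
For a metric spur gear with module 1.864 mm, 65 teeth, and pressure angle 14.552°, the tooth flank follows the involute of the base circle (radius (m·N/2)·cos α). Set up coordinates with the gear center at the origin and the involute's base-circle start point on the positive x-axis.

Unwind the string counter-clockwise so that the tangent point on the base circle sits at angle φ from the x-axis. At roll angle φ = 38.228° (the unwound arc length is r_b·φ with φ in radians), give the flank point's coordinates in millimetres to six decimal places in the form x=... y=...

x=70.271010 y=5.550941

pitch radius r_p = m·N/2 = 1.864·65/2 = 60.580000
base radius r_b = r_p·cos α = 60.580000·cos 14.552° = 58.636594
roll angle φ = 38.228° = 0.66720447 rad
x = r_b·(cos φ + φ·sin φ) = 58.636594·(0.78555459 + 0.66720447·0.61879236) = 70.271010
y = r_b·(sin φ − φ·cos φ) = 58.636594·(0.61879236 − 0.66720447·0.78555459) = 5.550941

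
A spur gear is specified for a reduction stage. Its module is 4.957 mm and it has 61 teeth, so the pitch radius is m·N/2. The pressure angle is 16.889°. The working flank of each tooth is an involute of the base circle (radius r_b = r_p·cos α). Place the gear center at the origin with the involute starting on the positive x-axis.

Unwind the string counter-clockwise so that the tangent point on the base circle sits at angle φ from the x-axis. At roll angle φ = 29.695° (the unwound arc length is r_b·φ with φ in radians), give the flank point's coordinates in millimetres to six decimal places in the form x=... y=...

x=162.811798 y=6.534638

pitch radius r_p = m·N/2 = 4.957·61/2 = 151.188500
base radius r_b = r_p·cos α = 151.188500·cos 16.889° = 144.667646
roll angle φ = 29.695° = 0.51827552 rad
x = r_b·(cos φ + φ·sin φ) = 144.667646·(0.86867475 + 0.51827552·0.49538286) = 162.811798
y = r_b·(sin φ − φ·cos φ) = 144.667646·(0.49538286 − 0.51827552·0.86867475) = 6.534638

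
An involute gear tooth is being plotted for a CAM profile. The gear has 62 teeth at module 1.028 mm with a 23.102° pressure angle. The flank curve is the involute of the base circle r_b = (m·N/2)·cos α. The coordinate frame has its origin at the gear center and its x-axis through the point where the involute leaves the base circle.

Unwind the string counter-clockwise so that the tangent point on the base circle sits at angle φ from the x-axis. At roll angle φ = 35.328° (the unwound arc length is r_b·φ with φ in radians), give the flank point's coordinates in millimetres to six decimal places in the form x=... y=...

x=34.365962 y=2.204540

pitch radius r_p = m·N/2 = 1.028·62/2 = 31.868000
base radius r_b = r_p·cos α = 31.868000·cos 23.102° = 29.312435
roll angle φ = 35.328° = 0.61658992 rad
x = r_b·(cos φ + φ·sin φ) = 29.312435·(0.81585510 + 0.61658992·0.57825640) = 34.365962
y = r_b·(sin φ − φ·cos φ) = 29.312435·(0.57825640 − 0.61658992·0.81585510) = 2.204540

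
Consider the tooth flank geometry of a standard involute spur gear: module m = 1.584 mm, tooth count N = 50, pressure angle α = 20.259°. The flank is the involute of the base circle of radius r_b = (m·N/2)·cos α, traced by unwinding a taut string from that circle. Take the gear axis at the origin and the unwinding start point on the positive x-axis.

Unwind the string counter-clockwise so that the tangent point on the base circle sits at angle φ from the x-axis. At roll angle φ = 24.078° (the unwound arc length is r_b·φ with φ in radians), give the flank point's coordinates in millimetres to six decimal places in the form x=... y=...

x=40.287208 y=0.902910

pitch radius r_p = m·N/2 = 1.584·50/2 = 39.600000
base radius r_b = r_p·cos α = 39.600000·cos 20.259° = 37.150223
roll angle φ = 24.078° = 0.42024038 rad
x = r_b·(cos φ + φ·sin φ) = 37.150223·(0.91299090 + 0.42024038·0.40797993) = 40.287208
y = r_b·(sin φ − φ·cos φ) = 37.150223·(0.40797993 − 0.42024038·0.91299090) = 0.902910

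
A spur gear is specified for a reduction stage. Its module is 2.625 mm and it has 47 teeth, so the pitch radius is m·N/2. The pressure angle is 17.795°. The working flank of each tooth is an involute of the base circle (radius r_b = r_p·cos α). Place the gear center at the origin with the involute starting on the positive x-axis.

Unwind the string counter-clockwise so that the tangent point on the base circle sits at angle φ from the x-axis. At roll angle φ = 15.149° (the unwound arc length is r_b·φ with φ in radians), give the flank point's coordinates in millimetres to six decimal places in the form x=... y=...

x=60.753428 y=0.359359

pitch radius r_p = m·N/2 = 2.625·47/2 = 61.687500
base radius r_b = r_p·cos α = 61.687500·cos 17.795° = 58.736127
roll angle φ = 15.149° = 0.26439993 rad
x = r_b·(cos φ + φ·sin φ) = 58.736127·(0.96524949 + 0.26439993·0.26133010) = 60.753428
y = r_b·(sin φ − φ·cos φ) = 58.736127·(0.26133010 − 0.26439993·0.96524949) = 0.359359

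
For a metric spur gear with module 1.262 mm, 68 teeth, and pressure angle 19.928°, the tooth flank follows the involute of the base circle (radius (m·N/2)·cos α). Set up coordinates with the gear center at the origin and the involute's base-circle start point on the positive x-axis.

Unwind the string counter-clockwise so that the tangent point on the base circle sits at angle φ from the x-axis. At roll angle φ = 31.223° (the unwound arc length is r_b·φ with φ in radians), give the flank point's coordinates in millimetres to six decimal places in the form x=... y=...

x=45.890930 y=2.112053

pitch radius r_p = m·N/2 = 1.262·68/2 = 42.908000
base radius r_b = r_p·cos α = 42.908000·cos 19.928° = 40.338741
roll angle φ = 31.223° = 0.54494415 rad
x = r_b·(cos φ + φ·sin φ) = 40.338741·(0.85515624 + 0.54494415·0.51837033) = 45.890930
y = r_b·(sin φ − φ·cos φ) = 40.338741·(0.51837033 − 0.54494415·0.85515624) = 2.112053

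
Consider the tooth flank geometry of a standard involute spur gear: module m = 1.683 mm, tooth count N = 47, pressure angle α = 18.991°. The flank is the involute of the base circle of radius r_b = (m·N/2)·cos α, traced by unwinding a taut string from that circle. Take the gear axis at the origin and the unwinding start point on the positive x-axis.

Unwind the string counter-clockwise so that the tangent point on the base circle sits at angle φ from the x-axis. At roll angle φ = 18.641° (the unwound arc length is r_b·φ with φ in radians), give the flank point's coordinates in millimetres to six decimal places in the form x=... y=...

x=39.324971 y=0.424776

pitch radius r_p = m·N/2 = 1.683·47/2 = 39.550500
base radius r_b = r_p·cos α = 39.550500·cos 18.991° = 37.397755
roll angle φ = 18.641° = 0.32534683 rad
x = r_b·(cos φ + φ·sin φ) = 37.397755·(0.94753992 + 0.32534683·0.31963744) = 39.324971
y = r_b·(sin φ − φ·cos φ) = 37.397755·(0.31963744 − 0.32534683·0.94753992) = 0.424776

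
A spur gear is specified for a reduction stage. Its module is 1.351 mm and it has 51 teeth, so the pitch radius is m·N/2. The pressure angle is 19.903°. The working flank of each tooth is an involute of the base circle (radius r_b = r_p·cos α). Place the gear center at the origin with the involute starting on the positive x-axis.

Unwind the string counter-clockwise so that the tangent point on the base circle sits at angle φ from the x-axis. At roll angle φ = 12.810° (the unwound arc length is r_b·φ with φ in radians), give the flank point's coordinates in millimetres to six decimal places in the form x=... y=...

x=33.192294 y=0.120070

pitch radius r_p = m·N/2 = 1.351·51/2 = 34.450500
base radius r_b = r_p·cos α = 34.450500·cos 19.903° = 32.392782
roll angle φ = 12.810° = 0.22357668 rad
x = r_b·(cos φ + φ·sin φ) = 32.392782·(0.97511067 + 0.22357668·0.22171869) = 33.192294
y = r_b·(sin φ − φ·cos φ) = 32.392782·(0.22171869 − 0.22357668·0.97511067) = 0.120070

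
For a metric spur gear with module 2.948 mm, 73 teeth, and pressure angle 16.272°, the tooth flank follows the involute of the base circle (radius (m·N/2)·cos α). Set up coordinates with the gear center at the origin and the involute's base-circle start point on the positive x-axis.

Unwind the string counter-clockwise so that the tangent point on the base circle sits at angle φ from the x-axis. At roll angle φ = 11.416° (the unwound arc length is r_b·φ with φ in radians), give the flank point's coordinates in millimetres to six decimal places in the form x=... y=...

pitch radius r_p = m·N/2 = 2.948·73/2 = 107.602000
base radius r_b = r_p·cos α = 107.602000·cos 16.272° = 103.291715
roll angle φ = 11.416° = 0.19924679 rad
x = r_b·(cos φ + φ·sin φ) = 103.291715·(0.98021594 + 0.19924679·0.19793108) = 105.321715
y = r_b·(sin φ − φ·cos φ) = 103.291715·(0.19793108 − 0.19924679·0.98021594) = 0.271265

x=105.321715 y=0.271265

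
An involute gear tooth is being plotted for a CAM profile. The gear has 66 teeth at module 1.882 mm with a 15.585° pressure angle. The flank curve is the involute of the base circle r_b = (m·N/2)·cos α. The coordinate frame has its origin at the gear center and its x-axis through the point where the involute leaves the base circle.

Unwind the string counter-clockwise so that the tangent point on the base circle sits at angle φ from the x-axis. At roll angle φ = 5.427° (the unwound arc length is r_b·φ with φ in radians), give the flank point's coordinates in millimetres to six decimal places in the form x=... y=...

pitch radius r_p = m·N/2 = 1.882·66/2 = 62.106000
base radius r_b = r_p·cos α = 62.106000·cos 15.585° = 59.822545
roll angle φ = 5.427° = 0.09471902 rad
x = r_b·(cos φ + φ·sin φ) = 59.822545·(0.99551751 + 0.09471902·0.09457745) = 60.090298
y = r_b·(sin φ − φ·cos φ) = 59.822545·(0.09457745 − 0.09471902·0.99551751) = 0.016930

x=60.090298 y=0.016930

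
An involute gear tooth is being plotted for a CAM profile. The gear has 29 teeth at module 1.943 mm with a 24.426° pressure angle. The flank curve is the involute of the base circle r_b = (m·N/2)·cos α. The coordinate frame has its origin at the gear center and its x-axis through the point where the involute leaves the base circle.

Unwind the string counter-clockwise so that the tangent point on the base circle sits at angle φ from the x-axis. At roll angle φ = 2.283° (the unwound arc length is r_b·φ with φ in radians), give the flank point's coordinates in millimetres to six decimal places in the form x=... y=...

pitch radius r_p = m·N/2 = 1.943·29/2 = 28.173500
base radius r_b = r_p·cos α = 28.173500·cos 24.426° = 25.651862
roll angle φ = 2.283° = 0.03984587 rad
x = r_b·(cos φ + φ·sin φ) = 25.651862·(0.99920626 + 0.03984587·0.03983532) = 25.672218
y = r_b·(sin φ − φ·cos φ) = 25.651862·(0.03983532 − 0.03984587·0.99920626) = 0.000541

x=25.672218 y=0.000541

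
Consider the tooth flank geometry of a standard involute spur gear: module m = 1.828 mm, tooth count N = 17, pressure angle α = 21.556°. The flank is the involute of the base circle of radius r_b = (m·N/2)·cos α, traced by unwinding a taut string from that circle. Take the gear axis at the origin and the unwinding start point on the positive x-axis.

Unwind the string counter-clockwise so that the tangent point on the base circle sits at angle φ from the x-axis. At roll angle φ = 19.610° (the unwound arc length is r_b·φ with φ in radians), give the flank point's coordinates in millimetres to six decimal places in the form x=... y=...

x=15.273048 y=0.190877

pitch radius r_p = m·N/2 = 1.828·17/2 = 15.538000
base radius r_b = r_p·cos α = 15.538000·cos 21.556° = 14.451255
roll angle φ = 19.610° = 0.34225907 rad
x = r_b·(cos φ + φ·sin φ) = 14.451255·(0.94199889 + 0.34225907·0.33561598) = 15.273048
y = r_b·(sin φ − φ·cos φ) = 14.451255·(0.33561598 − 0.34225907·0.94199889) = 0.190877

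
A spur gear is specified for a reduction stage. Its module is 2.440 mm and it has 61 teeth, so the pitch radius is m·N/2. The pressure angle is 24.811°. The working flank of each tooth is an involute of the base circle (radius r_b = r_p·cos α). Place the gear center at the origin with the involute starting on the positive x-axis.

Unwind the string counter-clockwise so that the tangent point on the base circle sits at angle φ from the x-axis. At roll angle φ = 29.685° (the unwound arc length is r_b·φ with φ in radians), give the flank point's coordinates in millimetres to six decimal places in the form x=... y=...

pitch radius r_p = m·N/2 = 2.440·61/2 = 74.420000
base radius r_b = r_p·cos α = 74.420000·cos 24.811° = 67.550806
roll angle φ = 29.685° = 0.51810099 rad
x = r_b·(cos φ + φ·sin φ) = 67.550806·(0.86876120 + 0.51810099·0.49523124) = 76.017691
y = r_b·(sin φ − φ·cos φ) = 67.550806·(0.49523124 − 0.51810099·0.86876120) = 3.048244

x=76.017691 y=3.048244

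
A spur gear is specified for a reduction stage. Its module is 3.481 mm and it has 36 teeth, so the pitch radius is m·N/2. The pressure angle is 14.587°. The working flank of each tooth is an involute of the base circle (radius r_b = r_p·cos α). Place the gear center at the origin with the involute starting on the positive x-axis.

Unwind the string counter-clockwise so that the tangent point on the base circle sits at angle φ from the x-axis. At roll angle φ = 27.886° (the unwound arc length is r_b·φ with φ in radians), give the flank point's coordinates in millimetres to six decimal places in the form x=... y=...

x=67.400532 y=2.275590

pitch radius r_p = m·N/2 = 3.481·36/2 = 62.658000
base radius r_b = r_p·cos α = 62.658000·cos 14.587° = 60.638303
roll angle φ = 27.886° = 0.48670252 rad
x = r_b·(cos φ + φ·sin φ) = 60.638303·(0.88387994 + 0.48670252·0.46771386) = 67.400532
y = r_b·(sin φ − φ·cos φ) = 60.638303·(0.46771386 − 0.48670252·0.88387994) = 2.275590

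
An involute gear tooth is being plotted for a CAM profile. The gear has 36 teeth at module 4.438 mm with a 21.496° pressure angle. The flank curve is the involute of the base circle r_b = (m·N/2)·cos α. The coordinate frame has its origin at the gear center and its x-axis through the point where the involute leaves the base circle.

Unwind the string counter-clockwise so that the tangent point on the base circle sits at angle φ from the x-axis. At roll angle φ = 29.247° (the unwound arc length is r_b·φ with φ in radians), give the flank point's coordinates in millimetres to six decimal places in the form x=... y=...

pitch radius r_p = m·N/2 = 4.438·36/2 = 79.884000
base radius r_b = r_p·cos α = 79.884000·cos 21.496° = 74.327521
roll angle φ = 29.247° = 0.51045645 rad
x = r_b·(cos φ + φ·sin φ) = 74.327521·(0.87252159 + 0.51045645·0.48857556) = 83.389393
y = r_b·(sin φ − φ·cos φ) = 74.327521·(0.48857556 − 0.51045645·0.87252159) = 3.210301

x=83.389393 y=3.210301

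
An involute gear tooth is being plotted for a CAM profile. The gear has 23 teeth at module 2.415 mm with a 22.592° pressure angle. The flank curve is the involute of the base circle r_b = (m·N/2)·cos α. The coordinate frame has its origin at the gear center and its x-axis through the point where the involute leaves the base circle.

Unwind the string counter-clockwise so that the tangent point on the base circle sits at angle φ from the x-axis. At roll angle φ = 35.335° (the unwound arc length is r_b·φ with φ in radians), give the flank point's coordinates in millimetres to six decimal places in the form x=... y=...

x=30.063545 y=1.929561

pitch radius r_p = m·N/2 = 2.415·23/2 = 27.772500
base radius r_b = r_p·cos α = 27.772500·cos 22.592° = 25.641346
roll angle φ = 35.335° = 0.61671209 rad
x = r_b·(cos φ + φ·sin φ) = 25.641346·(0.81578444 + 0.61671209·0.57835607) = 30.063545
y = r_b·(sin φ − φ·cos φ) = 25.641346·(0.57835607 − 0.61671209·0.81578444) = 1.929561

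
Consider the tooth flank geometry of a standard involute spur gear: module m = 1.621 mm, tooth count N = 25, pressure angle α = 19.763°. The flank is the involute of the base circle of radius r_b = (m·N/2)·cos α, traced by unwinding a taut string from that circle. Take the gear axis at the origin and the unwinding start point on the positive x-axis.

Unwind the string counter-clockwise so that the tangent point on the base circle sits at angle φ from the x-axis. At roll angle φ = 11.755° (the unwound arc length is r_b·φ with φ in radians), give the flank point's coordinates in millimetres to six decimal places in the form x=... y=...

pitch radius r_p = m·N/2 = 1.621·25/2 = 20.262500
base radius r_b = r_p·cos α = 20.262500·cos 19.763° = 19.069025
roll angle φ = 11.755° = 0.20516345 rad
x = r_b·(cos φ + φ·sin φ) = 19.069025·(0.97902770 + 0.20516345·0.20372719) = 19.466139
y = r_b·(sin φ − φ·cos φ) = 19.069025·(0.20372719 − 0.20516345·0.97902770) = 0.054661

x=19.466139 y=0.054661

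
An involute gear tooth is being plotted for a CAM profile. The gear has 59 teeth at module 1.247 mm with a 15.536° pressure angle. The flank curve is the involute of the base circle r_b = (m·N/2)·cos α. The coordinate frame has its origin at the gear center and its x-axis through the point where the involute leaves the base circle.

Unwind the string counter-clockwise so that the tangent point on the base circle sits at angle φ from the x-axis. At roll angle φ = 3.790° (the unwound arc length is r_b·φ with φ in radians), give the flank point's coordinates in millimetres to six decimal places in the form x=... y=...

pitch radius r_p = m·N/2 = 1.247·59/2 = 36.786500
base radius r_b = r_p·cos α = 36.786500·cos 15.536° = 35.442408
roll angle φ = 3.790° = 0.06614798 rad
x = r_b·(cos φ + φ·sin φ) = 35.442408·(0.99781302 + 0.06614798·0.06609975) = 35.519863
y = r_b·(sin φ − φ·cos φ) = 35.442408·(0.06609975 − 0.06614798·0.99781302) = 0.003418

x=35.519863 y=0.003418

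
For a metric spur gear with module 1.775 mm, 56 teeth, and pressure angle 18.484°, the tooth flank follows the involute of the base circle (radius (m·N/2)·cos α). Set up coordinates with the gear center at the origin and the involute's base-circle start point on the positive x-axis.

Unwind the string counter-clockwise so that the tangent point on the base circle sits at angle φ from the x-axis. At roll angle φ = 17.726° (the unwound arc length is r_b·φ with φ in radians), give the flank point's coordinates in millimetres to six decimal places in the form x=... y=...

x=49.338192 y=0.460823

pitch radius r_p = m·N/2 = 1.775·56/2 = 49.700000
base radius r_b = r_p·cos α = 49.700000·cos 18.484° = 47.136088
roll angle φ = 17.726° = 0.30937706 rad
x = r_b·(cos φ + φ·sin φ) = 47.136088·(0.95252342 + 0.30937706·0.30446533) = 49.338192
y = r_b·(sin φ − φ·cos φ) = 47.136088·(0.30446533 − 0.30937706·0.95252342) = 0.460823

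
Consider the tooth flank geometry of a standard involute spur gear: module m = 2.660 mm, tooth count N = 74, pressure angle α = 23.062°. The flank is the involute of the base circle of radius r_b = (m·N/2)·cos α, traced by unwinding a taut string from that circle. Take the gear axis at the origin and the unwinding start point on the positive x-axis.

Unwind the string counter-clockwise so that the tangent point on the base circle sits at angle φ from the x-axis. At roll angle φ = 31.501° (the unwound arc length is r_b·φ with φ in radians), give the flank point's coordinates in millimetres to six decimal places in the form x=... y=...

pitch radius r_p = m·N/2 = 2.660·74/2 = 98.420000
base radius r_b = r_p·cos α = 98.420000·cos 23.062° = 90.554422
roll angle φ = 31.501° = 0.54979617 rad
x = r_b·(cos φ + φ·sin φ) = 90.554422·(0.85263104 + 0.54979617·0.52251345) = 103.223613
y = r_b·(sin φ − φ·cos φ) = 90.554422·(0.52251345 − 0.54979617·0.85263104) = 4.866410

x=103.223613 y=4.866410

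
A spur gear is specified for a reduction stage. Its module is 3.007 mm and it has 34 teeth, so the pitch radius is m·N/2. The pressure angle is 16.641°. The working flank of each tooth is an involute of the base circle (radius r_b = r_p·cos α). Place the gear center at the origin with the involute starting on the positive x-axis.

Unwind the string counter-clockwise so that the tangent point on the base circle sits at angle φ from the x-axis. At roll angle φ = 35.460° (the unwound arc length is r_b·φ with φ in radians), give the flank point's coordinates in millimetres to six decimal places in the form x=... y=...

pitch radius r_p = m·N/2 = 3.007·34/2 = 51.119000
base radius r_b = r_p·cos α = 51.119000·cos 16.641° = 48.978029
roll angle φ = 35.460° = 0.61889375 rad
x = r_b·(cos φ + φ·sin φ) = 48.978029·(0.81452073 + 0.61889375·0.58013445) = 57.478769
y = r_b·(sin φ − φ·cos φ) = 48.978029·(0.58013445 − 0.61889375·0.81452073) = 3.723930

x=57.478769 y=3.723930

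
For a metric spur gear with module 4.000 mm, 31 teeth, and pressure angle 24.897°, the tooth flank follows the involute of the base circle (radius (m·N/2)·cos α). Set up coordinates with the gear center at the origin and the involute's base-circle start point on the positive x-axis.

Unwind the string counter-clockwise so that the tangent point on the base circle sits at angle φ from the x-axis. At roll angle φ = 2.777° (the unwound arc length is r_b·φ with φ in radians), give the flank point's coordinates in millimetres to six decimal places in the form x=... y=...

pitch radius r_p = m·N/2 = 4.000·31/2 = 62.000000
base radius r_b = r_p·cos α = 62.000000·cos 24.897° = 56.238096
roll angle φ = 2.777° = 0.04846779 rad
x = r_b·(cos φ + φ·sin φ) = 56.238096·(0.99882567 + 0.04846779·0.04844882) = 56.304112
y = r_b·(sin φ − φ·cos φ) = 56.238096·(0.04844882 − 0.04846779·0.99882567) = 0.002134

x=56.304112 y=0.002134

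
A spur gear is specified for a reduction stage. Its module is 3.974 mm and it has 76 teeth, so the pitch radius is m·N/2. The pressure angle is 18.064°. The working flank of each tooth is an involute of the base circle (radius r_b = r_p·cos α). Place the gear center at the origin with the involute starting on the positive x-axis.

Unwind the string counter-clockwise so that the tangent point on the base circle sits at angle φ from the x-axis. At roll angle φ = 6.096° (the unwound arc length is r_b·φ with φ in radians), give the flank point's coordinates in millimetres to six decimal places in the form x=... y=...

x=144.379029 y=0.057572

pitch radius r_p = m·N/2 = 3.974·76/2 = 151.012000
base radius r_b = r_p·cos α = 151.012000·cos 18.064° = 143.568731
roll angle φ = 6.096° = 0.10639527 rad
x = r_b·(cos φ + φ·sin φ) = 143.568731·(0.99434536 + 0.10639527·0.10619465) = 144.379029
y = r_b·(sin φ − φ·cos φ) = 143.568731·(0.10619465 − 0.10639527·0.99434536) = 0.057572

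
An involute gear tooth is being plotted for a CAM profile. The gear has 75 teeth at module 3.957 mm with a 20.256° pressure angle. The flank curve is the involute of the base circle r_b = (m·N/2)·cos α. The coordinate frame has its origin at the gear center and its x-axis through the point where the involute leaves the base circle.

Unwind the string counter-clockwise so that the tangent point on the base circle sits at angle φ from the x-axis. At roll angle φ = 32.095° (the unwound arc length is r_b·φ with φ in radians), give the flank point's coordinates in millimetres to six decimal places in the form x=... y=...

x=159.367739 y=7.903252

pitch radius r_p = m·N/2 = 3.957·75/2 = 148.387500
base radius r_b = r_p·cos α = 148.387500·cos 20.256° = 139.210488
roll angle φ = 32.095° = 0.56016342 rad
x = r_b·(cos φ + φ·sin φ) = 139.210488·(0.84716829 + 0.56016342·0.53132465) = 159.367739
y = r_b·(sin φ − φ·cos φ) = 139.210488·(0.53132465 − 0.56016342·0.84716829) = 7.903252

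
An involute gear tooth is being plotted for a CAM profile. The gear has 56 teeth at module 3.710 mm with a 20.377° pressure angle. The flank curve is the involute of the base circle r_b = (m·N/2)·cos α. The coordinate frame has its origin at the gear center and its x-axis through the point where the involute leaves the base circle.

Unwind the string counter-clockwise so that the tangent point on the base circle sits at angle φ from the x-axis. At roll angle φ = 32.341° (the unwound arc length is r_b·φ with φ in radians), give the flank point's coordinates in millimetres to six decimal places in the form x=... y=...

pitch radius r_p = m·N/2 = 3.710·56/2 = 103.880000
base radius r_b = r_p·cos α = 103.880000·cos 20.377° = 97.379381
roll angle φ = 32.341° = 0.56445693 rad
x = r_b·(cos φ + φ·sin φ) = 97.379381·(0.84487924 + 0.56445693·0.53495707) = 111.678517
y = r_b·(sin φ − φ·cos φ) = 97.379381·(0.53495707 − 0.56445693·0.84487924) = 5.653761

x=111.678517 y=5.653761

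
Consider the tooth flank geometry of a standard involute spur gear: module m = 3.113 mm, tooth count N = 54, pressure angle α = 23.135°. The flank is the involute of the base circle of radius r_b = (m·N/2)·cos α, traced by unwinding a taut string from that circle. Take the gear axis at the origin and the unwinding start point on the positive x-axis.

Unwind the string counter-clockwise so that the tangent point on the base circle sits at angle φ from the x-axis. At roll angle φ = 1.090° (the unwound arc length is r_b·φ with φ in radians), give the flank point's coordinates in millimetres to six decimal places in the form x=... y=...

x=77.305743 y=0.000177

pitch radius r_p = m·N/2 = 3.113·54/2 = 84.051000
base radius r_b = r_p·cos α = 84.051000·cos 23.135° = 77.291758
roll angle φ = 1.090° = 0.01902409 rad
x = r_b·(cos φ + φ·sin φ) = 77.291758·(0.99981905 + 0.01902409·0.01902294) = 77.305743
y = r_b·(sin φ − φ·cos φ) = 77.291758·(0.01902294 − 0.01902409·0.99981905) = 0.000177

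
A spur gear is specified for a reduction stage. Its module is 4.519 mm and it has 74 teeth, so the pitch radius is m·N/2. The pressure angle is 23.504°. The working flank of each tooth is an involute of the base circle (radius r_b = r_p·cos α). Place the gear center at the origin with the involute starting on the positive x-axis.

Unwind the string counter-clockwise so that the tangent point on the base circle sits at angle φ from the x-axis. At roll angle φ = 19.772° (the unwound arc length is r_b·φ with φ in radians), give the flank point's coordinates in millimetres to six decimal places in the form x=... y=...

x=162.190193 y=2.075443

pitch radius r_p = m·N/2 = 4.519·74/2 = 167.203000
base radius r_b = r_p·cos α = 167.203000·cos 23.504° = 153.330541
roll angle φ = 19.772° = 0.34508650 rad
x = r_b·(cos φ + φ·sin φ) = 153.330541·(0.94104620 + 0.34508650·0.33827808) = 162.190193
y = r_b·(sin φ − φ·cos φ) = 153.330541·(0.33827808 − 0.34508650·0.94104620) = 2.075443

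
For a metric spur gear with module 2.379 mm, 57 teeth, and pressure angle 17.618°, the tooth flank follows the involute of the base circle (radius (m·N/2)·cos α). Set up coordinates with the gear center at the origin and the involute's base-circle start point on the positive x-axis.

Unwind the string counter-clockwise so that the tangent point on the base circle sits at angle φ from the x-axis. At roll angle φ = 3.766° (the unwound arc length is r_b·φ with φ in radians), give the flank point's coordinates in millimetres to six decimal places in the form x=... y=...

pitch radius r_p = m·N/2 = 2.379·57/2 = 67.801500
base radius r_b = r_p·cos α = 67.801500·cos 17.618° = 64.621313
roll angle φ = 3.766° = 0.06572910 rad
x = r_b·(cos φ + φ·sin φ) = 64.621313·(0.99784062 + 0.06572910·0.06568178) = 64.760755
y = r_b·(sin φ − φ·cos φ) = 64.621313·(0.06568178 − 0.06572910·0.99784062) = 0.006114

x=64.760755 y=0.006114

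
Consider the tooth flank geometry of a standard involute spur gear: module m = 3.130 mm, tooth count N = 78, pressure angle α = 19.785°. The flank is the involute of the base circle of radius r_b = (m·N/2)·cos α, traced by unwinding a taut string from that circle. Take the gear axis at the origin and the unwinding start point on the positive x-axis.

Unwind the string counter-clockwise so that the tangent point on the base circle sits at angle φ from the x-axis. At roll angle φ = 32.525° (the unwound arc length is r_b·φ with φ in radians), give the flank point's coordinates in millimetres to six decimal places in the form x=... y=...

pitch radius r_p = m·N/2 = 3.130·78/2 = 122.070000
base radius r_b = r_p·cos α = 122.070000·cos 19.785° = 114.864137
roll angle φ = 32.525° = 0.56766834 rad
x = r_b·(cos φ + φ·sin φ) = 114.864137·(0.84315692 + 0.56766834·0.53766756) = 131.906962
y = r_b·(sin φ − φ·cos φ) = 114.864137·(0.53766756 − 0.56766834·0.84315692) = 6.780897

x=131.906962 y=6.780897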